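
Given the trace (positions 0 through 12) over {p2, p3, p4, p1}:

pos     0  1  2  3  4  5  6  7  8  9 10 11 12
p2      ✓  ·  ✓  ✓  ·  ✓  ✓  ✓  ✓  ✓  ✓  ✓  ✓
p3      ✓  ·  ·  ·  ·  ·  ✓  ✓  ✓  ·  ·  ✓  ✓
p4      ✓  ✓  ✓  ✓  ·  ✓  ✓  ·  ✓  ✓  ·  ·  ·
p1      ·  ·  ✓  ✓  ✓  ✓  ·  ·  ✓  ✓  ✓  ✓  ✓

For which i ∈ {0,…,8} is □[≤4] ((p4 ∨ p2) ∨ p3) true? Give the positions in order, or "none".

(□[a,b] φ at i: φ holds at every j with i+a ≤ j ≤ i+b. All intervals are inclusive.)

Evaluate at each i in [0,8]:
  i=0: ✗ (fails at j=4)
  i=1: ✗ (fails at j=4)
  i=2: ✗ (fails at j=4)
  i=3: ✗ (fails at j=4)
  i=4: ✗ (fails at j=4)
  i=5: ✓ (all of [5,9])
  i=6: ✓ (all of [6,10])
  i=7: ✓ (all of [7,11])
  i=8: ✓ (all of [8,12])

5, 6, 7, 8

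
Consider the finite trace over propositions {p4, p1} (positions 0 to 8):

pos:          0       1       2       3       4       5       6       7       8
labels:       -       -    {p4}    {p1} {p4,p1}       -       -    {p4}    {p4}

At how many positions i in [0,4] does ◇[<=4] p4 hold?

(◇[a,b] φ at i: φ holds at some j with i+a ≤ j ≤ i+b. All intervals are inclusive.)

Evaluate at each i in [0,4]:
  i=0: ✓ (witness j=2)
  i=1: ✓ (witness j=2)
  i=2: ✓ (witness j=2)
  i=3: ✓ (witness j=4)
  i=4: ✓ (witness j=4)
Positions where it holds: {0, 1, 2, 3, 4} → 5.

5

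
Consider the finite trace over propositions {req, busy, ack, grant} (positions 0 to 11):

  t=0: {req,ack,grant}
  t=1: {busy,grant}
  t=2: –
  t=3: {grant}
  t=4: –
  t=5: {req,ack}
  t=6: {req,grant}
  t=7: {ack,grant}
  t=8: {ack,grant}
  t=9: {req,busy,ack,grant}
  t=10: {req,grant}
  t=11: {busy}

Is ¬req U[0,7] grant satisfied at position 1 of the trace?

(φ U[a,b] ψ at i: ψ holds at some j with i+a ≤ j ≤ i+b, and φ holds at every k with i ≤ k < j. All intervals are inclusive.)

Need some j in [1,8] with grant, and ¬req at every k in [1,j-1].
  j=1: grant holds; no prefix to check → satisfied.

Holds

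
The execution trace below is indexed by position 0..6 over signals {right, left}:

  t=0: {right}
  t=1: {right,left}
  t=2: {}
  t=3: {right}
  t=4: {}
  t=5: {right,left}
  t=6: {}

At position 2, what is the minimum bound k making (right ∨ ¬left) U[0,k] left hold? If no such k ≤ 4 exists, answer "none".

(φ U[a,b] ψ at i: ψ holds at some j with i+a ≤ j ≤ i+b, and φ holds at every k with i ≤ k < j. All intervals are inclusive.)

3

Need earliest j ≥ 2 with left, and (right ∨ ¬left) at every k in [2,j-1].
  j=2: rhs fails.
  j=3: rhs fails.
  j=4: rhs fails.
  j=5: rhs holds; lhs holds on [2,4]. k = 3.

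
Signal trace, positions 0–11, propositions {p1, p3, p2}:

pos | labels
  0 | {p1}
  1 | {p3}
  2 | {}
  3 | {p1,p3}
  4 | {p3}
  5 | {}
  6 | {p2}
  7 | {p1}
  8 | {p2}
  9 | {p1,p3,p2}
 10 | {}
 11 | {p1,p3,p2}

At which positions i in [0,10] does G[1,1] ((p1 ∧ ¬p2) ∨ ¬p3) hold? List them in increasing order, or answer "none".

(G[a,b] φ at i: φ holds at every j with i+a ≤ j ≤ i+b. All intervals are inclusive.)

Evaluate at each i in [0,10]:
  i=0: ✗ (fails at j=1)
  i=1: ✓ (all of [2,2])
  i=2: ✓ (all of [3,3])
  i=3: ✗ (fails at j=4)
  i=4: ✓ (all of [5,5])
  i=5: ✓ (all of [6,6])
  i=6: ✓ (all of [7,7])
  i=7: ✓ (all of [8,8])
  i=8: ✗ (fails at j=9)
  i=9: ✓ (all of [10,10])
  i=10: ✗ (fails at j=11)

1, 2, 4, 5, 6, 7, 9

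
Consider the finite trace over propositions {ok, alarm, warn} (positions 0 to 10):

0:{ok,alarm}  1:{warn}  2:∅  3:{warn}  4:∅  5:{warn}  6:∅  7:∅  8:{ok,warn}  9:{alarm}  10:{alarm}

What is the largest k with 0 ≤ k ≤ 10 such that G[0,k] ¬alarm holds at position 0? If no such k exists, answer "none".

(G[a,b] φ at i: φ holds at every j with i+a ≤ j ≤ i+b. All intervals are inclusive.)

¬alarm must hold from j=0 onward; find where it first fails.
  j=0: fails → no k works.

none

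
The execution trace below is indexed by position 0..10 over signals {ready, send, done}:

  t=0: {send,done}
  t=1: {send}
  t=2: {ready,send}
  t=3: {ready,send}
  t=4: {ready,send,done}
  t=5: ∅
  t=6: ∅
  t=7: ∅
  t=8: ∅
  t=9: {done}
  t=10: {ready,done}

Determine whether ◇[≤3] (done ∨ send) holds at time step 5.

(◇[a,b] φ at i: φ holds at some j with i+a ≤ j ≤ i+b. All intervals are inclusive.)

Does not hold

Check (done ∨ send) at each j in [5,8]:
  j=5: false
  j=6: false
  j=7: false
  j=8: false
No position in the window satisfies it → formula fails.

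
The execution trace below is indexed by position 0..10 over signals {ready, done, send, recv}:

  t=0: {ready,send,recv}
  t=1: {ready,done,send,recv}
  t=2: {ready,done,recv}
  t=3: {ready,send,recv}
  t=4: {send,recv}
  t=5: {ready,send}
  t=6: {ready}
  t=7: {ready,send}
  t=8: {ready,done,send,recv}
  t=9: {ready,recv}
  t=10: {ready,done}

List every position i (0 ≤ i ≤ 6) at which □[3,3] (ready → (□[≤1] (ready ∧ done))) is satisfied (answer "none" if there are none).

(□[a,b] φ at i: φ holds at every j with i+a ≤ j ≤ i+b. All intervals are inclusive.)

1

Evaluate at each i in [0,6]:
  i=0: ✗ (fails at j=3)
  i=1: ✓ (all of [4,4])
  i=2: ✗ (fails at j=5)
  i=3: ✗ (fails at j=6)
  i=4: ✗ (fails at j=7)
  i=5: ✗ (fails at j=8)
  i=6: ✗ (fails at j=9)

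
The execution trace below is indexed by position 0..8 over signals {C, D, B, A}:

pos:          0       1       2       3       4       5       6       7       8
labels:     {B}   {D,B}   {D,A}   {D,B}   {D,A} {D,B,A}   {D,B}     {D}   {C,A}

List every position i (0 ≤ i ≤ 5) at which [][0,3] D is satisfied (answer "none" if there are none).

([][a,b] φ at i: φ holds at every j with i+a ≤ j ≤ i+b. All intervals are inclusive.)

Evaluate at each i in [0,5]:
  i=0: ✗ (fails at j=0)
  i=1: ✓ (all of [1,4])
  i=2: ✓ (all of [2,5])
  i=3: ✓ (all of [3,6])
  i=4: ✓ (all of [4,7])
  i=5: ✗ (fails at j=8)

1, 2, 3, 4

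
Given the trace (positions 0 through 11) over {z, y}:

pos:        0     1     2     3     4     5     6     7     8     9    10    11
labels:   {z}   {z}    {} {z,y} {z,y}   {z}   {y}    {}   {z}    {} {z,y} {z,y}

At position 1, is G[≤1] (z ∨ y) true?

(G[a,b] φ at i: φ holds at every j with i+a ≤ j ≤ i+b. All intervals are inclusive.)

Check (z ∨ y) at every j in [1,2]:
  j=1: true
  j=2: false
Fails at j=2 → formula fails.

Does not hold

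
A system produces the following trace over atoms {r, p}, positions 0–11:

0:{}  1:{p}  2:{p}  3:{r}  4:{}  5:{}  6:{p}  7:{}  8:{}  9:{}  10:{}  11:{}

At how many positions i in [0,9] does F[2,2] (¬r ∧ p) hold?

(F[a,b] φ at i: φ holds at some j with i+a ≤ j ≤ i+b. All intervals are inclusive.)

2

Evaluate at each i in [0,9]:
  i=0: ✓ (witness j=2)
  i=1: ✗ (none in [3,3])
  i=2: ✗ (none in [4,4])
  i=3: ✗ (none in [5,5])
  i=4: ✓ (witness j=6)
  i=5: ✗ (none in [7,7])
  i=6: ✗ (none in [8,8])
  i=7: ✗ (none in [9,9])
  i=8: ✗ (none in [10,10])
  i=9: ✗ (none in [11,11])
Positions where it holds: {0, 4} → 2.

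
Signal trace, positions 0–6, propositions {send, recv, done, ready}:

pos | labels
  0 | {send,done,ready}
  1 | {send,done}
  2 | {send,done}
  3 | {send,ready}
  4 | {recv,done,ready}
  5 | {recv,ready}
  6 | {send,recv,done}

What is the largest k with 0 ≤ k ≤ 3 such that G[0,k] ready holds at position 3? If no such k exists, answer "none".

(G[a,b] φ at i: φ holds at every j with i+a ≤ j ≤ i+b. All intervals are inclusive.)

2

ready must hold from j=3 onward; find where it first fails.
  j=3: holds
  j=4: holds
  j=5: holds
  j=6: fails
Holds on [3,5], so largest k = 2.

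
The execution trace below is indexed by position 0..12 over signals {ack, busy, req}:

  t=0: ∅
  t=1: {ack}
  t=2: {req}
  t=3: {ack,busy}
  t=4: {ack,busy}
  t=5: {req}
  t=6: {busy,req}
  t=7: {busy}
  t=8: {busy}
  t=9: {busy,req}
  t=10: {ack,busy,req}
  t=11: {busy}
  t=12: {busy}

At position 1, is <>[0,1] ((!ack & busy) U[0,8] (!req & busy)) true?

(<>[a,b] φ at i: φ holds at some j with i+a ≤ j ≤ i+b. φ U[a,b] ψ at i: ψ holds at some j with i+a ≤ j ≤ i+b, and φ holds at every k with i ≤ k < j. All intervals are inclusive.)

Check ((!ack & busy) U[0,8] (!req & busy)) at each j in [1,2]:
  j=1: fails
  j=2: fails
No position in the window satisfies it → formula fails.

False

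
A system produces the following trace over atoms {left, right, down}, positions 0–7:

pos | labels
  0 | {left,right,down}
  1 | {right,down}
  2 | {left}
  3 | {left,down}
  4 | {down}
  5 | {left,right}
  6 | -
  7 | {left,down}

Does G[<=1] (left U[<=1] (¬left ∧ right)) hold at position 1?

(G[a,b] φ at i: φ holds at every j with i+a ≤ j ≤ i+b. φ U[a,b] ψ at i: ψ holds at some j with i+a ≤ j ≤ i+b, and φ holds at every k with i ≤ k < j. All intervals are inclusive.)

Check (left U[<=1] (¬left ∧ right)) at every j in [1,2]:
  j=1: holds
  j=2: fails
Fails at j=2 → formula fails.

False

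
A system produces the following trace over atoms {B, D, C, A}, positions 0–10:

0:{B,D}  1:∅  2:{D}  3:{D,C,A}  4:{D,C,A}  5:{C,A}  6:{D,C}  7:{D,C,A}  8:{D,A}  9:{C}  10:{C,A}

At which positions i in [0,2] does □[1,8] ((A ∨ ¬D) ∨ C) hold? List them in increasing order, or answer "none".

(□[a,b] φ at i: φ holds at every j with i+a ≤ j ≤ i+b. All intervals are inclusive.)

Evaluate at each i in [0,2]:
  i=0: ✗ (fails at j=2)
  i=1: ✗ (fails at j=2)
  i=2: ✓ (all of [3,10])

2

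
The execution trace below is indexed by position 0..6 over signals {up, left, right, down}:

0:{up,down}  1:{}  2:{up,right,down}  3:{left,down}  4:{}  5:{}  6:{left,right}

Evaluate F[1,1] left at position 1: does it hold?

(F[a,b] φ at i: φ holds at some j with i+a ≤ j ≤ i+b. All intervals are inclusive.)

Check left at each j in [2,2]:
  j=2: false
No position in the window satisfies it → formula fails.

Does not hold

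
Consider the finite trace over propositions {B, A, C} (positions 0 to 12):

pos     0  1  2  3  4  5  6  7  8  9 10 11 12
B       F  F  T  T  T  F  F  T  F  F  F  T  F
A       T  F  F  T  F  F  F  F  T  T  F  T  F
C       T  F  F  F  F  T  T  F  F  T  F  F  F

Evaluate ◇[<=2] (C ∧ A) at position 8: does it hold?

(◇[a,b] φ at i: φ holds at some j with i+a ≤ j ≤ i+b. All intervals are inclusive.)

Check (C ∧ A) at each j in [8,10]:
  j=8: false
  j=9: true
  j=10: false
Found at j=9 → formula holds.

True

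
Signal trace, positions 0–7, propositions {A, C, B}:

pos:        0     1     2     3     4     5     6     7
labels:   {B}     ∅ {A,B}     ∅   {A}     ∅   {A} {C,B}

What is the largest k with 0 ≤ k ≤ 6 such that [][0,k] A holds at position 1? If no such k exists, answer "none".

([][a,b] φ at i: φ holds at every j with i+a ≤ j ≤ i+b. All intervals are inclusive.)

A must hold from j=1 onward; find where it first fails.
  j=1: fails → no k works.

none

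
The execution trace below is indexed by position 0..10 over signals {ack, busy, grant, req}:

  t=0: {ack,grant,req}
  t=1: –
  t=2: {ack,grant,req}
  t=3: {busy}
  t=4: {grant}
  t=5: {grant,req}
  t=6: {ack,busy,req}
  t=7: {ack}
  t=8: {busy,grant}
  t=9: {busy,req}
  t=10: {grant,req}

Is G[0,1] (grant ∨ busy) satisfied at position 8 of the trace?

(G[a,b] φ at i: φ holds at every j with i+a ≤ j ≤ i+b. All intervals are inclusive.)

Check (grant ∨ busy) at every j in [8,9]:
  j=8: true
  j=9: true
All positions satisfy it → formula holds.

True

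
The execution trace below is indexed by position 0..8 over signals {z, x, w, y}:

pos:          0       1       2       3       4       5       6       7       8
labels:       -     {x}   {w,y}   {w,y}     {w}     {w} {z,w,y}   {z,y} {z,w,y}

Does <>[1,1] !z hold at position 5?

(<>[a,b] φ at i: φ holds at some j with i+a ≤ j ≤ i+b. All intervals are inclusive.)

No

Check !z at each j in [6,6]:
  j=6: false
No position in the window satisfies it → formula fails.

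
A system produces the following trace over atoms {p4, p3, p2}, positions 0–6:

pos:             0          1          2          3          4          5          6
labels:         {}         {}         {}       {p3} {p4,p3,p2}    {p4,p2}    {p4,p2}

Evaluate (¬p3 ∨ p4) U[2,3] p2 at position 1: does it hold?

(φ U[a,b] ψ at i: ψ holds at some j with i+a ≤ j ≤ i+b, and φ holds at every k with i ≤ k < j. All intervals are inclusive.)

Need some j in [3,4] with p2, and (¬p3 ∨ p4) at every k in [1,j-1].
  j=3: p2 false.
  j=4: p2 holds, but (¬p3 ∨ p4) fails at k=3 → not this j.
No j in the window works → until fails.

No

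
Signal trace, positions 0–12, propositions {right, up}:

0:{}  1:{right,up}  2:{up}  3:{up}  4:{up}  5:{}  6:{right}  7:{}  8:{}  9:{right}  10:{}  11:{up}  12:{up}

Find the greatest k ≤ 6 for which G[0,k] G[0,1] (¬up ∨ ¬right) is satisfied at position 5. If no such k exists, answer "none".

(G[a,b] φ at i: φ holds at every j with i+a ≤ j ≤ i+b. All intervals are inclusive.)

6

G[0,1] (¬up ∨ ¬right) must hold from j=5 onward; find where it first fails.
  j=5: holds
  j=6: holds
  j=7: holds
  j=8: holds
  j=9: holds
  j=10: holds
  j=11: holds
Holds through j=11; largest k = 6.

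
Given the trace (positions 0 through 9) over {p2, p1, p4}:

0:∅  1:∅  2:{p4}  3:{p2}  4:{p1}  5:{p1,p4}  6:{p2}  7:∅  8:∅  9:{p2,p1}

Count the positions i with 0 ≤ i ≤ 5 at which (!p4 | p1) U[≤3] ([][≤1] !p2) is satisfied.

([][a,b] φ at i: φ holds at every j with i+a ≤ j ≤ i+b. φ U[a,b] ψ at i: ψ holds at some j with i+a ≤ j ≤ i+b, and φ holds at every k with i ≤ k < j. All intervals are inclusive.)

Evaluate at each i in [0,5]:
  i=0: ✓ (rhs at j=0)
  i=1: ✓ (rhs at j=1)
  i=2: ✗ (lhs fails at k=2 before rhs at j=4)
  i=3: ✓ (rhs at j=4; lhs holds on [3,3])
  i=4: ✓ (rhs at j=4)
  i=5: ✓ (rhs at j=7; lhs holds on [5,6])
Positions where it holds: {0, 1, 3, 4, 5} → 5.

5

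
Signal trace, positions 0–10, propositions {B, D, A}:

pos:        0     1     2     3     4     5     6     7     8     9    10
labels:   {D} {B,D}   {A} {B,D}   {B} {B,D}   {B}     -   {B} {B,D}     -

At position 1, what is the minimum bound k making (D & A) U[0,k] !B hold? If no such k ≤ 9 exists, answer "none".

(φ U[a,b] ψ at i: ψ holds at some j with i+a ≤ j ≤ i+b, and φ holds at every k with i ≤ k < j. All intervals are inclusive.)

none

Need earliest j ≥ 1 with !B, and (D & A) at every k in [1,j-1].
  j=1: rhs fails.
  j=2: rhs holds but lhs fails at k=1.
  j=3: rhs fails.
  j=4: rhs fails.
  j=5: rhs fails.
  j=6: rhs fails.
  j=7: rhs holds but lhs fails at k=1.
  j=8: rhs fails.
  j=9: rhs fails.
  j=10: rhs holds but lhs fails at k=1.
No witness within the range → none.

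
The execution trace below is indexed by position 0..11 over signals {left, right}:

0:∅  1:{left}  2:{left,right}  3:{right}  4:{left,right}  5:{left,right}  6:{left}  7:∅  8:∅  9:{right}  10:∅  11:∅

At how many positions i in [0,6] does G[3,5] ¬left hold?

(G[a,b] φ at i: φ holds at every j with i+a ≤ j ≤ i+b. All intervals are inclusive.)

Evaluate at each i in [0,6]:
  i=0: ✗ (fails at j=4)
  i=1: ✗ (fails at j=4)
  i=2: ✗ (fails at j=5)
  i=3: ✗ (fails at j=6)
  i=4: ✓ (all of [7,9])
  i=5: ✓ (all of [8,10])
  i=6: ✓ (all of [9,11])
Positions where it holds: {4, 5, 6} → 3.

3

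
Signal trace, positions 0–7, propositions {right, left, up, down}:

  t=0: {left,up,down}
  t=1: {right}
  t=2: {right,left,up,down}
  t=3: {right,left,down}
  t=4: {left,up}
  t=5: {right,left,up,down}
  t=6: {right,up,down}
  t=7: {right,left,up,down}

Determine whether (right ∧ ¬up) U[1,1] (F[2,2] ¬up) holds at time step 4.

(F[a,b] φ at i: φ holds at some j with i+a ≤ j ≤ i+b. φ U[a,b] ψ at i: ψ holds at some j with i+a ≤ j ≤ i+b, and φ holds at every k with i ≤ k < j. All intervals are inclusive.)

False

Need some j in [5,5] with F[2,2] ¬up, and (right ∧ ¬up) at every k in [4,j-1].
  j=5: F[2,2] ¬up — fails (none in [7,7]).
No j in the window works → until fails.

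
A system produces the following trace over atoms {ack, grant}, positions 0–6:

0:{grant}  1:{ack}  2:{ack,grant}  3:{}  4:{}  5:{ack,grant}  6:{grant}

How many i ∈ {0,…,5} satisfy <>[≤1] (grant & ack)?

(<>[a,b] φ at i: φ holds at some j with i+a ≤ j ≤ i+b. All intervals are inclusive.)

4

Evaluate at each i in [0,5]:
  i=0: ✗ (none in [0,1])
  i=1: ✓ (witness j=2)
  i=2: ✓ (witness j=2)
  i=3: ✗ (none in [3,4])
  i=4: ✓ (witness j=5)
  i=5: ✓ (witness j=5)
Positions where it holds: {1, 2, 4, 5} → 4.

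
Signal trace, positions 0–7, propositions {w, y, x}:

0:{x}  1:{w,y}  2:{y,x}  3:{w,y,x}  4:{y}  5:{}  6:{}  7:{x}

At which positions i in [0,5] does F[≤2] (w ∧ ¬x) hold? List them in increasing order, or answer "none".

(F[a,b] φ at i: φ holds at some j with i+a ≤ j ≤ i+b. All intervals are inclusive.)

Evaluate at each i in [0,5]:
  i=0: ✓ (witness j=1)
  i=1: ✓ (witness j=1)
  i=2: ✗ (none in [2,4])
  i=3: ✗ (none in [3,5])
  i=4: ✗ (none in [4,6])
  i=5: ✗ (none in [5,7])

0, 1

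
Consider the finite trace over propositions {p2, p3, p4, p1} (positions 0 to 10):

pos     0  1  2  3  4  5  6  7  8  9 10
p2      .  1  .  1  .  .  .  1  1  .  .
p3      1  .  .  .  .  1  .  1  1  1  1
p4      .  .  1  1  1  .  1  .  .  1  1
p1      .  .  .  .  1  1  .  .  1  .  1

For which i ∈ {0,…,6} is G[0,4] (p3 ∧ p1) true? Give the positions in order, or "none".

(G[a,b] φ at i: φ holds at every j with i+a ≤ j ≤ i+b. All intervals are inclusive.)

Evaluate at each i in [0,6]:
  i=0: ✗ (fails at j=0)
  i=1: ✗ (fails at j=1)
  i=2: ✗ (fails at j=2)
  i=3: ✗ (fails at j=3)
  i=4: ✗ (fails at j=4)
  i=5: ✗ (fails at j=6)
  i=6: ✗ (fails at j=6)

none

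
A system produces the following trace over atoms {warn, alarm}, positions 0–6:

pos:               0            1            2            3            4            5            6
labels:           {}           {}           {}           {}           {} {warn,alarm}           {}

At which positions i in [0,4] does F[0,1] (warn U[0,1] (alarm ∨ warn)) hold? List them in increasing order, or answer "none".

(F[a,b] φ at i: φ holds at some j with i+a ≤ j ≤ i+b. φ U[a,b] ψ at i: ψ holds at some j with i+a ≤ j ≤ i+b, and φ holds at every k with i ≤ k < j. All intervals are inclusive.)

Evaluate at each i in [0,4]:
  i=0: ✗ (none in [0,1])
  i=1: ✗ (none in [1,2])
  i=2: ✗ (none in [2,3])
  i=3: ✗ (none in [3,4])
  i=4: ✓ (witness j=5)

4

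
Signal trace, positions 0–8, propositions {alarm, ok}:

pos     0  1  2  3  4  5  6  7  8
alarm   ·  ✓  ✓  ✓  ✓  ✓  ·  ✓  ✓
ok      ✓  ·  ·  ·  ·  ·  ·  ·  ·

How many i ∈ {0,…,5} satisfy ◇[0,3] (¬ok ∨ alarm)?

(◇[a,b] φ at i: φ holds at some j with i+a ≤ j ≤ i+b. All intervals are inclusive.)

Evaluate at each i in [0,5]:
  i=0: ✓ (witness j=1)
  i=1: ✓ (witness j=1)
  i=2: ✓ (witness j=2)
  i=3: ✓ (witness j=3)
  i=4: ✓ (witness j=4)
  i=5: ✓ (witness j=5)
Positions where it holds: {0, 1, 2, 3, 4, 5} → 6.

6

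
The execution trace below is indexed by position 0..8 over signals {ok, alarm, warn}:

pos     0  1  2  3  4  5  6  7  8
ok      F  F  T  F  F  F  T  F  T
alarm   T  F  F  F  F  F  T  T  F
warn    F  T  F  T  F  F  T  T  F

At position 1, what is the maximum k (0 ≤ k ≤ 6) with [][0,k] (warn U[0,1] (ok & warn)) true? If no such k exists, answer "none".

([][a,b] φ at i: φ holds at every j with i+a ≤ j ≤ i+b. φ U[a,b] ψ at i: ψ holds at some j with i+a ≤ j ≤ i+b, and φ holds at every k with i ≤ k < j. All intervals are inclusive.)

(warn U[0,1] (ok & warn)) must hold from j=1 onward; find where it first fails.
  j=1: fails → no k works.

none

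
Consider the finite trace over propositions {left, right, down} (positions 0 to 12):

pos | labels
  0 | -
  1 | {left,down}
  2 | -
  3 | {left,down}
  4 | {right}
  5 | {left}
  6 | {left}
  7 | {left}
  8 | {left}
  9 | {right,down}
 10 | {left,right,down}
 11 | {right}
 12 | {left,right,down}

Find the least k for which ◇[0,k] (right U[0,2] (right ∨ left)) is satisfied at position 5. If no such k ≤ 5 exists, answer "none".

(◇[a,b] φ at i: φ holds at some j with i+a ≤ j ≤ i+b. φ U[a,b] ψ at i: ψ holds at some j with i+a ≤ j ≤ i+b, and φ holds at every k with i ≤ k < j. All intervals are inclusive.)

0

Scan j = 5,6,… for (right U[0,2] (right ∨ left)):
  j=5: holds
First hit at j=5, so smallest k = 5-5 = 0.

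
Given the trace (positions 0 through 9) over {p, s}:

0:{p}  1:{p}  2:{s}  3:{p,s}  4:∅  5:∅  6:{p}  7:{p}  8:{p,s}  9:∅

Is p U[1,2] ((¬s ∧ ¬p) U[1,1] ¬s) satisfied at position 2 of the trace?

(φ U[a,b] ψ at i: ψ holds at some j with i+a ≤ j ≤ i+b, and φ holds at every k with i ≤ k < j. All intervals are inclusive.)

Need some j in [3,4] with ((¬s ∧ ¬p) U[1,1] ¬s), and p at every k in [2,j-1].
  j=3: ((¬s ∧ ¬p) U[1,1] ¬s) — fails.
  j=4: ((¬s ∧ ¬p) U[1,1] ¬s) holds, but p fails at k=2 → not this j.
No j in the window works → until fails.

Does not hold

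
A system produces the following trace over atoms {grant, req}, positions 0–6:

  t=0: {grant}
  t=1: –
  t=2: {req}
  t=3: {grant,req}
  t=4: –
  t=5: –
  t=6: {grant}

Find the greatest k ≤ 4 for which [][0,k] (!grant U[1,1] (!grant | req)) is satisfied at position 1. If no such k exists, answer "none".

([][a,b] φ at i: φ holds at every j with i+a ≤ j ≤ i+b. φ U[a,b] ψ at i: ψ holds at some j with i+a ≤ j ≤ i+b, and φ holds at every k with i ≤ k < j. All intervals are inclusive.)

1

(!grant U[1,1] (!grant | req)) must hold from j=1 onward; find where it first fails.
  j=1: holds
  j=2: holds
  j=3: fails
Holds on [1,2], so largest k = 1.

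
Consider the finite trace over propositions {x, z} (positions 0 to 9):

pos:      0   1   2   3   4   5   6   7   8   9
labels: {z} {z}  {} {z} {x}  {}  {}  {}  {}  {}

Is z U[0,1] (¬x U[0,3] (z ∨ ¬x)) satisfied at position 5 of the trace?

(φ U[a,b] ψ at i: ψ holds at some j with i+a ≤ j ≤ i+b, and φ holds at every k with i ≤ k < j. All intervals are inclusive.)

Holds

Need some j in [5,6] with (¬x U[0,3] (z ∨ ¬x)), and z at every k in [5,j-1].
  j=5: (¬x U[0,3] (z ∨ ¬x)) holds; no prefix to check → satisfied.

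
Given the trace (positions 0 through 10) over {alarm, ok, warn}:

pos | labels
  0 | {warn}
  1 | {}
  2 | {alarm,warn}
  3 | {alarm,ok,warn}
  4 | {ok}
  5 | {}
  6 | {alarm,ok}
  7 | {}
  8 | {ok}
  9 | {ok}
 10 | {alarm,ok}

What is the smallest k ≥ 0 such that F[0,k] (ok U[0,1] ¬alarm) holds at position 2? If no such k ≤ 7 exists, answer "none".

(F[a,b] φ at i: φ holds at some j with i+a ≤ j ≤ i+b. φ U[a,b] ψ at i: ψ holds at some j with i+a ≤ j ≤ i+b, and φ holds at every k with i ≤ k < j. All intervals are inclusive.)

Scan j = 2,3,… for (ok U[0,1] ¬alarm):
  j=2: fails
  j=3: holds
First hit at j=3, so smallest k = 3-2 = 1.

1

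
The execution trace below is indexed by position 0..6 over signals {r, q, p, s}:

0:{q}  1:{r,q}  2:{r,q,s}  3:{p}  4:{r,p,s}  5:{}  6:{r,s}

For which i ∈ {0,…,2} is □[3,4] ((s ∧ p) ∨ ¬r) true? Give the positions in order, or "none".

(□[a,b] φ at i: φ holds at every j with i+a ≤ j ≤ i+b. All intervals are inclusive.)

Evaluate at each i in [0,2]:
  i=0: ✓ (all of [3,4])
  i=1: ✓ (all of [4,5])
  i=2: ✗ (fails at j=6)

0, 1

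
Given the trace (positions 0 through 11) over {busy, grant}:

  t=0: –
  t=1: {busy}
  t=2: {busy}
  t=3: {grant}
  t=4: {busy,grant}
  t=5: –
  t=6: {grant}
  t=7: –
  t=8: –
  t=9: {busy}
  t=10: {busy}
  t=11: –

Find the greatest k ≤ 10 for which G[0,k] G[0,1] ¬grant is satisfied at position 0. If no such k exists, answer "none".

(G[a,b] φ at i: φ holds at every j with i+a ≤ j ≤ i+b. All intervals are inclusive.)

G[0,1] ¬grant must hold from j=0 onward; find where it first fails.
  j=0: holds
  j=1: holds
  j=2: fails
Holds on [0,1], so largest k = 1.

1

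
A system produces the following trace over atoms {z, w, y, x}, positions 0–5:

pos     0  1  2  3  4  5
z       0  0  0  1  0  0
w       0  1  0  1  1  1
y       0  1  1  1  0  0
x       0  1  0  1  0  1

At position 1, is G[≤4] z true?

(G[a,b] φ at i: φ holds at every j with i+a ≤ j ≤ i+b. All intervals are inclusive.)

No

Check z at every j in [1,5]:
  j=1: false
  j=2: false
  j=3: true
  j=4: false
  j=5: false
Fails at j=1 → formula fails.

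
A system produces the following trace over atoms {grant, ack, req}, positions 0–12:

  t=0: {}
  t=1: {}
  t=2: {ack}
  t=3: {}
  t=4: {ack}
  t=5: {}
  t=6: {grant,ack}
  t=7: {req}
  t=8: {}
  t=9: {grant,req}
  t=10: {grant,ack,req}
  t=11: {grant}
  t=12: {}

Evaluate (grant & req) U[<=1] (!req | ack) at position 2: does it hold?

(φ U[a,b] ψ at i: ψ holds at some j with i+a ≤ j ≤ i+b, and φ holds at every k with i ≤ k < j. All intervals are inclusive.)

Holds

Need some j in [2,3] with (!req | ack), and (grant & req) at every k in [2,j-1].
  j=2: (!req | ack) holds; no prefix to check → satisfied.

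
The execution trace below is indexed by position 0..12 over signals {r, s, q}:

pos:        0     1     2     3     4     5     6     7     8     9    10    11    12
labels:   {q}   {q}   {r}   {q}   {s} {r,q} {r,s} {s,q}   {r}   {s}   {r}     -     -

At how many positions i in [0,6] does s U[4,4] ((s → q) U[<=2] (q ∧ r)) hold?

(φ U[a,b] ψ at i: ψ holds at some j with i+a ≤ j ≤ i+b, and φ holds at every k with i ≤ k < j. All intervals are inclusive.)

Evaluate at each i in [0,6]:
  i=0: ✗ (no rhs in [4,4])
  i=1: ✗ (lhs fails at k=1 before rhs at j=5)
  i=2: ✗ (no rhs in [6,6])
  i=3: ✗ (no rhs in [7,7])
  i=4: ✗ (no rhs in [8,8])
  i=5: ✗ (no rhs in [9,9])
  i=6: ✗ (no rhs in [10,10])
Positions where it holds: {} → 0.

0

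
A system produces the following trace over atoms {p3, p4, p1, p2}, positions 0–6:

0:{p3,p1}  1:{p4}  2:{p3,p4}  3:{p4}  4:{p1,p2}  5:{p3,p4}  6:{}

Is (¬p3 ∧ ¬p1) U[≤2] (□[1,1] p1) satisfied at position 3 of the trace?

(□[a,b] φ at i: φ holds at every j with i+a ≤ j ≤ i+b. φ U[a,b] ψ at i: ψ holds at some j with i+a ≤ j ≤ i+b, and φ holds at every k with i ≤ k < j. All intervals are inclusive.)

Holds

Need some j in [3,5] with □[1,1] p1, and (¬p3 ∧ ¬p1) at every k in [3,j-1].
  j=3: □[1,1] p1 holds; no prefix to check → satisfied.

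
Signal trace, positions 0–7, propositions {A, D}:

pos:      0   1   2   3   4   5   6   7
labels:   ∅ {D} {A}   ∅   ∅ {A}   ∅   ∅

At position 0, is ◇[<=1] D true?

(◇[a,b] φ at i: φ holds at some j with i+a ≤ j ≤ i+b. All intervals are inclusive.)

Check D at each j in [0,1]:
  j=0: false
  j=1: true
Found at j=1 → formula holds.

Holds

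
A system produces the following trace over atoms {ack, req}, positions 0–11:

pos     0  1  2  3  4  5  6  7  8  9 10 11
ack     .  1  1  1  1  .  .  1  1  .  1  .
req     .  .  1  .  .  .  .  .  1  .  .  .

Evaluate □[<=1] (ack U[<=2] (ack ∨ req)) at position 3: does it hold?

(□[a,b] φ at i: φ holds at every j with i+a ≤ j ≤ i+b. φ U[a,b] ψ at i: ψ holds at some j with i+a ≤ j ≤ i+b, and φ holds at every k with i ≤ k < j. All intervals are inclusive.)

Check (ack U[<=2] (ack ∨ req)) at every j in [3,4]:
  j=3: holds
  j=4: holds
All positions satisfy it → formula holds.

Yes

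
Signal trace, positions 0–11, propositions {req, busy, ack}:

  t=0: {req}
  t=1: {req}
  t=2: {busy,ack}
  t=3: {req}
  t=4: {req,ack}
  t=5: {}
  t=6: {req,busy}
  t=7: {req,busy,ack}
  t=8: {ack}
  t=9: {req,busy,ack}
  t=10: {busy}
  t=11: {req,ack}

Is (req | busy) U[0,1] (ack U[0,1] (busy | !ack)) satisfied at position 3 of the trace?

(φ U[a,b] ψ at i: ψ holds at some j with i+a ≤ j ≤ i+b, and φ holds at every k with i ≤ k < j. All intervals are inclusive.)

Need some j in [3,4] with (ack U[0,1] (busy | !ack)), and (req | busy) at every k in [3,j-1].
  j=3: (ack U[0,1] (busy | !ack)) holds; no prefix to check → satisfied.

Yes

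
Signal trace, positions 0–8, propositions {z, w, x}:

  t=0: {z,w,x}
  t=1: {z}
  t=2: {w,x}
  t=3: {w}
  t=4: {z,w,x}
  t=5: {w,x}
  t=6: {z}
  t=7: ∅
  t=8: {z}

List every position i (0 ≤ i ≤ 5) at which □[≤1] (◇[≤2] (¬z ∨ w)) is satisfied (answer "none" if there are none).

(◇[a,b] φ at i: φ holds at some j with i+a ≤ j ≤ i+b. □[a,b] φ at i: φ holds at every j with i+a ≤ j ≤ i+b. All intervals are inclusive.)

Evaluate at each i in [0,5]:
  i=0: ✓ (all of [0,1])
  i=1: ✓ (all of [1,2])
  i=2: ✓ (all of [2,3])
  i=3: ✓ (all of [3,4])
  i=4: ✓ (all of [4,5])
  i=5: ✓ (all of [5,6])

0, 1, 2, 3, 4, 5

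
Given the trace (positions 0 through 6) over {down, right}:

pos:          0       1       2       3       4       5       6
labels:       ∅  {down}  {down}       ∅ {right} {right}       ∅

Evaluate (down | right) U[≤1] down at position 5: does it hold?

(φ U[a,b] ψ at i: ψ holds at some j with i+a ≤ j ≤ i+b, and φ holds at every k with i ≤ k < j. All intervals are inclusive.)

Need some j in [5,6] with down, and (down | right) at every k in [5,j-1].
  j=5: down false.
  j=6: down false.
No j in the window works → until fails.

No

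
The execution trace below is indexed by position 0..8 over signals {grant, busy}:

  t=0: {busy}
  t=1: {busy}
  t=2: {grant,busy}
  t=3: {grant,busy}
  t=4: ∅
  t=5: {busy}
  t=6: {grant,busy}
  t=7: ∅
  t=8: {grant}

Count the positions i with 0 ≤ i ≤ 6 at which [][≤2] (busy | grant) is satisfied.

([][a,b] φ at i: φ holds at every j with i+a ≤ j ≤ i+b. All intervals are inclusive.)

Evaluate at each i in [0,6]:
  i=0: ✓ (all of [0,2])
  i=1: ✓ (all of [1,3])
  i=2: ✗ (fails at j=4)
  i=3: ✗ (fails at j=4)
  i=4: ✗ (fails at j=4)
  i=5: ✗ (fails at j=7)
  i=6: ✗ (fails at j=7)
Positions where it holds: {0, 1} → 2.

2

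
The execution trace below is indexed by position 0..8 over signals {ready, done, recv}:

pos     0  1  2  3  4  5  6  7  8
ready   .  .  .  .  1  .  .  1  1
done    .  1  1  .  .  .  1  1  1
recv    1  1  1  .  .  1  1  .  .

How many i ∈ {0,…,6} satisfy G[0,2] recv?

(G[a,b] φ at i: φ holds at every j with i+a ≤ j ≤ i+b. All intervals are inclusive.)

Evaluate at each i in [0,6]:
  i=0: ✓ (all of [0,2])
  i=1: ✗ (fails at j=3)
  i=2: ✗ (fails at j=3)
  i=3: ✗ (fails at j=3)
  i=4: ✗ (fails at j=4)
  i=5: ✗ (fails at j=7)
  i=6: ✗ (fails at j=7)
Positions where it holds: {0} → 1.

1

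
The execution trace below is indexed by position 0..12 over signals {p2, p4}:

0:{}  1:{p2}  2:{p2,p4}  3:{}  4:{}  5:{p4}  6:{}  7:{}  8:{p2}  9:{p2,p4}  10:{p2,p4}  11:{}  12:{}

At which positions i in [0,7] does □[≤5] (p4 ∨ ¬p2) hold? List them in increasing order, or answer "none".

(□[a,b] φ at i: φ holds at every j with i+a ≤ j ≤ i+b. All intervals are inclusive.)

Evaluate at each i in [0,7]:
  i=0: ✗ (fails at j=1)
  i=1: ✗ (fails at j=1)
  i=2: ✓ (all of [2,7])
  i=3: ✗ (fails at j=8)
  i=4: ✗ (fails at j=8)
  i=5: ✗ (fails at j=8)
  i=6: ✗ (fails at j=8)
  i=7: ✗ (fails at j=8)

2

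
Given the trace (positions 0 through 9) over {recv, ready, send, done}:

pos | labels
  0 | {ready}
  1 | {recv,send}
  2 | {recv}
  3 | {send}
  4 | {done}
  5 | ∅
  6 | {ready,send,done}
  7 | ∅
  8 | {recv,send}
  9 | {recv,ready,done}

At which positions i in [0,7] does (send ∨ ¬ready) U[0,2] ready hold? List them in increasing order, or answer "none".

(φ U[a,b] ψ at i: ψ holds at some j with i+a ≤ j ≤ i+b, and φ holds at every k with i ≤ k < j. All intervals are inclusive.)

0, 4, 5, 6, 7

Evaluate at each i in [0,7]:
  i=0: ✓ (rhs at j=0)
  i=1: ✗ (no rhs in [1,3])
  i=2: ✗ (no rhs in [2,4])
  i=3: ✗ (no rhs in [3,5])
  i=4: ✓ (rhs at j=6; lhs holds on [4,5])
  i=5: ✓ (rhs at j=6; lhs holds on [5,5])
  i=6: ✓ (rhs at j=6)
  i=7: ✓ (rhs at j=9; lhs holds on [7,8])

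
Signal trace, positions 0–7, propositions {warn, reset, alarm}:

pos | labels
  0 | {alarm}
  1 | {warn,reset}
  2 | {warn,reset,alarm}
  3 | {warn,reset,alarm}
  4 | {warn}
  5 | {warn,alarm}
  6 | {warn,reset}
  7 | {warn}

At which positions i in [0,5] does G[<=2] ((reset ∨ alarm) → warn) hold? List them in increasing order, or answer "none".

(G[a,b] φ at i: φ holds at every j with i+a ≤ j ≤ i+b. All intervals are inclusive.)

1, 2, 3, 4, 5

Evaluate at each i in [0,5]:
  i=0: ✗ (fails at j=0)
  i=1: ✓ (all of [1,3])
  i=2: ✓ (all of [2,4])
  i=3: ✓ (all of [3,5])
  i=4: ✓ (all of [4,6])
  i=5: ✓ (all of [5,7])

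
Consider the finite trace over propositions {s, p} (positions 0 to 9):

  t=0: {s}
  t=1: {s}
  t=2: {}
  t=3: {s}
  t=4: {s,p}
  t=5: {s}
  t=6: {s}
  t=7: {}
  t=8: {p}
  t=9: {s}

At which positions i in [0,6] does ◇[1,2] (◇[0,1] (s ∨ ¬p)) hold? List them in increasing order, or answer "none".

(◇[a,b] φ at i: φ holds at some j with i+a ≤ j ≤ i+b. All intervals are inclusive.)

0, 1, 2, 3, 4, 5, 6

Evaluate at each i in [0,6]:
  i=0: ✓ (witness j=1)
  i=1: ✓ (witness j=2)
  i=2: ✓ (witness j=3)
  i=3: ✓ (witness j=4)
  i=4: ✓ (witness j=5)
  i=5: ✓ (witness j=6)
  i=6: ✓ (witness j=7)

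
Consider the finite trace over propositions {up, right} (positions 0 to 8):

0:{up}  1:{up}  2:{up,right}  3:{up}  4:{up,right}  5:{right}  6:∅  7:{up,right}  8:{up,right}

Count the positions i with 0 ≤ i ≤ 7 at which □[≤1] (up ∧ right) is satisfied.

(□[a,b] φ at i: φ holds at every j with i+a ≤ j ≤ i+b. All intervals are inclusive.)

1

Evaluate at each i in [0,7]:
  i=0: ✗ (fails at j=0)
  i=1: ✗ (fails at j=1)
  i=2: ✗ (fails at j=3)
  i=3: ✗ (fails at j=3)
  i=4: ✗ (fails at j=5)
  i=5: ✗ (fails at j=5)
  i=6: ✗ (fails at j=6)
  i=7: ✓ (all of [7,8])
Positions where it holds: {7} → 1.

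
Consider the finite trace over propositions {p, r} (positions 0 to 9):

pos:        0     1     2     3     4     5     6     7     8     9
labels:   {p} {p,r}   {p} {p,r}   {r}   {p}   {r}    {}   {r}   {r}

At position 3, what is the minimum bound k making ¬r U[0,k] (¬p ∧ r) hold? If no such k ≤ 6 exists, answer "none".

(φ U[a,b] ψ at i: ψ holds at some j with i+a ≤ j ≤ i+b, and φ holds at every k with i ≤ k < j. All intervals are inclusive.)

none

Need earliest j ≥ 3 with (¬p ∧ r), and ¬r at every k in [3,j-1].
  j=3: rhs fails.
  j=4: rhs holds but lhs fails at k=3.
  j=5: rhs fails.
  j=6: rhs holds but lhs fails at k=3.
  j=7: rhs fails.
  j=8: rhs holds but lhs fails at k=3.
  j=9: rhs holds but lhs fails at k=3.
No witness within the range → none.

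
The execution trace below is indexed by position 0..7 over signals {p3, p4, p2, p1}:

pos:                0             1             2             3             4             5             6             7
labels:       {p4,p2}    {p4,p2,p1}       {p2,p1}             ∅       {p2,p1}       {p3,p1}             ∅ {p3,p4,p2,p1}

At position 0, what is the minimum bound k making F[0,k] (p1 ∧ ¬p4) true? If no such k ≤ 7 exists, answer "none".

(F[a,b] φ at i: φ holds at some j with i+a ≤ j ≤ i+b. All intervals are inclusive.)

2

Scan j = 0,1,… for (p1 ∧ ¬p4):
  j=0: fails
  j=1: fails
  j=2: holds
First hit at j=2, so smallest k = 2-0 = 2.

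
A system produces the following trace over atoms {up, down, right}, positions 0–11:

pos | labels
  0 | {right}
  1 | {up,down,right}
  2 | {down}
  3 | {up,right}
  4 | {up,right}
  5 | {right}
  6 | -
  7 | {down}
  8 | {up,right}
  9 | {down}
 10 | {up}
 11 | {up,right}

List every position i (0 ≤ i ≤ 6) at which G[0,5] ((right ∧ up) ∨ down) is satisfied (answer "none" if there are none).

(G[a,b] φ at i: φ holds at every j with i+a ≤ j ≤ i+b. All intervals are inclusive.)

none

Evaluate at each i in [0,6]:
  i=0: ✗ (fails at j=0)
  i=1: ✗ (fails at j=5)
  i=2: ✗ (fails at j=5)
  i=3: ✗ (fails at j=5)
  i=4: ✗ (fails at j=5)
  i=5: ✗ (fails at j=5)
  i=6: ✗ (fails at j=6)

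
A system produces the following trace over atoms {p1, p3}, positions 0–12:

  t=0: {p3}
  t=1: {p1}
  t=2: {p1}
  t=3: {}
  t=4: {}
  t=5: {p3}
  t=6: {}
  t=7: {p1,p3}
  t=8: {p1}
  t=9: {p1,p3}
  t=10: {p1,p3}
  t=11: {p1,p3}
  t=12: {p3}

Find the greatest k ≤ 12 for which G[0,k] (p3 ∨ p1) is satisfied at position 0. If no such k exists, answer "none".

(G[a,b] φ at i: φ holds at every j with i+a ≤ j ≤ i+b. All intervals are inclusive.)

2

(p3 ∨ p1) must hold from j=0 onward; find where it first fails.
  j=0: holds
  j=1: holds
  j=2: holds
  j=3: fails
Holds on [0,2], so largest k = 2.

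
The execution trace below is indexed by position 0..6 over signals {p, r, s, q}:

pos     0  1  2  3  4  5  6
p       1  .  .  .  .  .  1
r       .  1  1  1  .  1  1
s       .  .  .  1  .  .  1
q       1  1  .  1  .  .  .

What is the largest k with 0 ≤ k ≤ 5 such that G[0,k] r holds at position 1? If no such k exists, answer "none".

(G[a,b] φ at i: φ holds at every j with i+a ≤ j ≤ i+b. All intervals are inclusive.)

r must hold from j=1 onward; find where it first fails.
  j=1: holds
  j=2: holds
  j=3: holds
  j=4: fails
Holds on [1,3], so largest k = 2.

2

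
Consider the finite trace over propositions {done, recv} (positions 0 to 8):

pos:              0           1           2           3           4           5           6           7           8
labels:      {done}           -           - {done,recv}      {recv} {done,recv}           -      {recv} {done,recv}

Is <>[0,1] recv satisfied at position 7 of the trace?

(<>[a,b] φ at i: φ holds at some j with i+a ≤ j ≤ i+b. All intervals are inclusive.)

Yes

Check recv at each j in [7,8]:
  j=7: true
  j=8: true
Found at j=7 → formula holds.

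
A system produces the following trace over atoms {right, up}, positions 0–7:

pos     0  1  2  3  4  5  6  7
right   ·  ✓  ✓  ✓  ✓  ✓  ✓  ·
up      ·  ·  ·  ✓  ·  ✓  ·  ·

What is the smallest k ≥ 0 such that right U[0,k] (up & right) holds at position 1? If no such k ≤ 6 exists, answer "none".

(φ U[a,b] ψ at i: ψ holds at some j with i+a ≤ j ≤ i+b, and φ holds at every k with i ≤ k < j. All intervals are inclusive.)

Need earliest j ≥ 1 with (up & right), and right at every k in [1,j-1].
  j=1: rhs fails.
  j=2: rhs fails.
  j=3: rhs holds; lhs holds on [1,2]. k = 2.

2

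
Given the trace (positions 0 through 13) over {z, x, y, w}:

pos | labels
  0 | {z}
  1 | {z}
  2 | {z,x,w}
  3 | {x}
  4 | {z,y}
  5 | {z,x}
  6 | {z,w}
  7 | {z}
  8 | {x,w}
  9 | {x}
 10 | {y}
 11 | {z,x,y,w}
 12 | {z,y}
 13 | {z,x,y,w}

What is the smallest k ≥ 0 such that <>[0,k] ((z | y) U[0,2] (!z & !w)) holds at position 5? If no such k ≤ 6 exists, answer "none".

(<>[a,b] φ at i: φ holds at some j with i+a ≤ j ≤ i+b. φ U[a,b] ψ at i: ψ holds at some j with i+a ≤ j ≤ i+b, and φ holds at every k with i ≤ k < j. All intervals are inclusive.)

4

Scan j = 5,6,… for ((z | y) U[0,2] (!z & !w)):
  j=5: fails
  j=6: fails
  j=7: fails
  j=8: fails
  j=9: holds
First hit at j=9, so smallest k = 9-5 = 4.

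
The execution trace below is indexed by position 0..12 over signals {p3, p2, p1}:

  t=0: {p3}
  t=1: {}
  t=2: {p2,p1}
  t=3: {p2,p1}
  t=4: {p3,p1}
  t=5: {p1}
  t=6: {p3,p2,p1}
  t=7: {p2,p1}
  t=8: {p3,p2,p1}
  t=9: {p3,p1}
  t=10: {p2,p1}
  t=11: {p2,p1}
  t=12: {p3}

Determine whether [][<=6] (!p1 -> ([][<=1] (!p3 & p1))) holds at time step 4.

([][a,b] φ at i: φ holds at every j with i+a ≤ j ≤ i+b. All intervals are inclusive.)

Holds

Check (!p1 -> ([][<=1] (!p3 & p1))) at every j in [4,10]:
  j=4: antecedent false → ✓
  j=5: antecedent false → ✓
  j=6: antecedent false → ✓
  j=7: antecedent false → ✓
  j=8: antecedent false → ✓
  j=9: antecedent false → ✓
  j=10: antecedent false → ✓
All positions satisfy it → formula holds.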